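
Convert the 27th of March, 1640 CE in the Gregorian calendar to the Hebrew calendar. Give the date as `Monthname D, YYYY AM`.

Both dates share Julian Day Number 2320144; in the Hebrew calendar that is 4 Nisan 5400 AM.

Nisan 4, 5400 AM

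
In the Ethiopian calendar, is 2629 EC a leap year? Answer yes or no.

no

2629 mod 4 = 1; in the Ethiopian calendar a year is leap when year mod 4 = 3, so it is a common year.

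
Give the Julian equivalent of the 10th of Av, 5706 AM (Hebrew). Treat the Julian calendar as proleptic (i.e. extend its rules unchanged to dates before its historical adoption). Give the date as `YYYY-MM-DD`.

1946-07-25

Julian Day Number of the source date = 2432040.
Converting JDN 2432040 to the Julian calendar gives 25 July 1946 CE.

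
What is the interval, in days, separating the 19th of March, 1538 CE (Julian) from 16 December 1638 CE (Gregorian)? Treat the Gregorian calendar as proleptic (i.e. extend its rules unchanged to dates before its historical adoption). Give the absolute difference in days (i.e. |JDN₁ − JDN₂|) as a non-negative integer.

First date → JDN 2282890; second date → JDN 2319677.
The interval is |2282890 − 2319677| = 36787 days.

36787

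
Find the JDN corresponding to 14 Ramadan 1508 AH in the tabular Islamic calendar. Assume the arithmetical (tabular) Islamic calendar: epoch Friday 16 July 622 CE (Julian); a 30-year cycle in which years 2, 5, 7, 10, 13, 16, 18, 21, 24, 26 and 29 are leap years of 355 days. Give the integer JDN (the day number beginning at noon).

Equivalently 9 May 2085 (Gregorian).
JDN 2451545 is 1 January 2000 CE (Gregorian); the target day is +31175 days from there, so JDN = 2482720.

2482720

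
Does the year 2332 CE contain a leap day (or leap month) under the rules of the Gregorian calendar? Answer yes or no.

2332 is divisible by 4 and not by 100, so it is a leap year.

yes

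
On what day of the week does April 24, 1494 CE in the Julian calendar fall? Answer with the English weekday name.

Thursday

In the proleptic Gregorian calendar this is 3 May 1494 (JDN 2266855).
2266855 ≡ 3 (mod 7); counting from Monday = 0 gives Thursday.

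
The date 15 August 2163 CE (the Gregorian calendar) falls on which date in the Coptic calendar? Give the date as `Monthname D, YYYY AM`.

Julian Day Number of the source date = 2511306.
Converting JDN 2511306 to the Coptic calendar gives 8 Mesori 1879 AM.

Mesori 8, 1879 AM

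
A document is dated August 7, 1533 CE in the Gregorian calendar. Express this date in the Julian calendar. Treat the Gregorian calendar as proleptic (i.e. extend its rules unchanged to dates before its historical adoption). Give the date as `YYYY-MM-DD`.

At this point the Julian calendar is 10 days behind the Gregorian.
7 August 1533 Gregorian − 10 days → 28 July 1533 Julian.

1533-07-28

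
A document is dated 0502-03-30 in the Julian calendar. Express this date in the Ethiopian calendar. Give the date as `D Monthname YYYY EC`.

Both dates share Julian Day Number 1904502; in the Ethiopian calendar that is 4 Miyazya 494 EC.

4 Miyazya 494 EC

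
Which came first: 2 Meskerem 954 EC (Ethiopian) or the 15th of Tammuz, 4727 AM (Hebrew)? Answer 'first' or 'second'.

first

First date → JDN 2072305; second date → JDN 2074430.
JDN 2072305 < JDN 2074430, so the first date is earlier.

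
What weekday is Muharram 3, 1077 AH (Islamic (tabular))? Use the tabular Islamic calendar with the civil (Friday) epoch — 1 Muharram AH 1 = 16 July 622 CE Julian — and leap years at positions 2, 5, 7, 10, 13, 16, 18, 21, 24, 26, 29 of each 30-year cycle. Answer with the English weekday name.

This is JDN 2329741 (6 July 1666 Gregorian).
2329741 ≡ 1 (mod 7); counting from Monday = 0 gives Tuesday.

Tuesday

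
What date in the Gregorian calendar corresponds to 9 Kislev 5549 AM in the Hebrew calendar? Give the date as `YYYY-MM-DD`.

1788-12-08

Julian Day Number of the source date = 2374456.
Converting JDN 2374456 to the Gregorian calendar gives 8 December 1788 CE.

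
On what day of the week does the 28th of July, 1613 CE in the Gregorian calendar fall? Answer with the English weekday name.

2310405 ≡ 6 (mod 7); counting from Monday = 0 gives Sunday.

Sunday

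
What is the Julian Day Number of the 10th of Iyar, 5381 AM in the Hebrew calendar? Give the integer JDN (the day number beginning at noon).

In the Gregorian calendar the same day is 1 May 1621.
JDN 2400001 is 17 November 1858 CE (Gregorian), MJD 0; the target day is −86762 days from there, so JDN = 2313239.

2313239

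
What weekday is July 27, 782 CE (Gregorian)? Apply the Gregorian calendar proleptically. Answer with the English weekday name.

Tuesday

2006887 ≡ 1 (mod 7); counting from Monday = 0 gives Tuesday.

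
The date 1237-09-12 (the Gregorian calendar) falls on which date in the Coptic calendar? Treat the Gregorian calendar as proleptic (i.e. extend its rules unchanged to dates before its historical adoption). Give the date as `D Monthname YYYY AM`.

Both dates share Julian Day Number 2173120; in the Coptic calendar that is 8 Thout 954 AM.

8 Thout 954 AM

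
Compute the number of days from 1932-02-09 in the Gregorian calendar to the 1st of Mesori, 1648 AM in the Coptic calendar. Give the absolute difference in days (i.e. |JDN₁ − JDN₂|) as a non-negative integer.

180

JDN of the first date = 2426747.
JDN of the second date = 2426927.
|2426927 − 2426747| = 180.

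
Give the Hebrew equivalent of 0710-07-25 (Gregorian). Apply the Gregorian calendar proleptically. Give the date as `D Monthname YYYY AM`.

20 Av 4470 AM

Julian Day Number of the source date = 1980587.
Converting JDN 1980587 to the Hebrew calendar gives 20 Av 4470 AM.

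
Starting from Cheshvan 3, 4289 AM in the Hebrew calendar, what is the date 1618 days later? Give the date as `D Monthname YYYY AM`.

The starting date is JDN 1914185; 1914185 + 1618 = 1915803.
JDN 1915803 corresponds to 26 Adar 4293 AM.

26 Adar 4293 AM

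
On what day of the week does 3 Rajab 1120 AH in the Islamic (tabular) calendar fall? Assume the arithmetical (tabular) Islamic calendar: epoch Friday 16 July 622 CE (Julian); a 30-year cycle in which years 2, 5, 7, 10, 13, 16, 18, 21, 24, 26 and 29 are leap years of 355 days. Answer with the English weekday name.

Tuesday

In the Gregorian calendar this is 18 September 1708 (JDN 2345155).
2345155 ≡ 1 (mod 7); counting from Monday = 0 gives Tuesday.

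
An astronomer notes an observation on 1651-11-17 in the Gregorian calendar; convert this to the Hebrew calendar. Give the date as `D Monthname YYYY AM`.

4 Kislev 5412 AM

Both dates share Julian Day Number 2324396; in the Hebrew calendar that is 4 Kislev 5412 AM.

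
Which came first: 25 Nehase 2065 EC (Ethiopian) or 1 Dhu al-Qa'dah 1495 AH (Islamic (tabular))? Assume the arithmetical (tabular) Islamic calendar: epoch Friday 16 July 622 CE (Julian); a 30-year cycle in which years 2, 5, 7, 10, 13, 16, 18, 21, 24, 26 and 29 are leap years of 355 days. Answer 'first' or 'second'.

First date → JDN 2478451; second date → JDN 2478159.
JDN 2478159 < JDN 2478451, so the second date is earlier.

second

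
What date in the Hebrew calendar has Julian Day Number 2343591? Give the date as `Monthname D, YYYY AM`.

Sivan 5, 5464 AM

JDN 2343591 is 7 June 1704 in the Gregorian calendar.
In the Hebrew calendar that day is Sivan 5, 5464 AM.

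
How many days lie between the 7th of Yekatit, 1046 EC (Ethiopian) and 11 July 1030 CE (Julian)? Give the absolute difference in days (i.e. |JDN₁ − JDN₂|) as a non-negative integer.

8606

JDN of the first date = 2106063.
JDN of the second date = 2097457.
|2097457 − 2106063| = 8606.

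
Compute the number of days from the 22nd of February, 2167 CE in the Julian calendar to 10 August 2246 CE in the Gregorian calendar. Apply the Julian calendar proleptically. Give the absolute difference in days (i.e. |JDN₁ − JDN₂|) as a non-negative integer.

29009

JDN of the first date = 2512607.
JDN of the second date = 2541616.
|2541616 − 2512607| = 29009.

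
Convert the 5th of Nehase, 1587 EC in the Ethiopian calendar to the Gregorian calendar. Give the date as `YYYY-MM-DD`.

1595-08-08

Both dates share Julian Day Number 2303841; in the Gregorian calendar that is 8 August 1595 CE.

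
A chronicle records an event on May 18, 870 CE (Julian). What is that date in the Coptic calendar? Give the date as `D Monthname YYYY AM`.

Julian Day Number of the source date = 2038963.
Converting JDN 2038963 to the Coptic calendar gives 23 Pashons 586 AM.

23 Pashons 586 AM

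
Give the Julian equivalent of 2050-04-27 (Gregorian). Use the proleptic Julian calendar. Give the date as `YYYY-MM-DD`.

2050-04-14

The Julian–Gregorian offset here is 13 days (Julian trailing).
27 April 2050 Gregorian − 13 days → 14 April 2050 Julian.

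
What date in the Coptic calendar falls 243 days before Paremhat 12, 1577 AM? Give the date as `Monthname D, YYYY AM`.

Epip 14, 1576 AM

The starting date is JDN 2400855; 2400855 − 243 = 2400612.
JDN 2400612 corresponds to Epip 14, 1576 AM.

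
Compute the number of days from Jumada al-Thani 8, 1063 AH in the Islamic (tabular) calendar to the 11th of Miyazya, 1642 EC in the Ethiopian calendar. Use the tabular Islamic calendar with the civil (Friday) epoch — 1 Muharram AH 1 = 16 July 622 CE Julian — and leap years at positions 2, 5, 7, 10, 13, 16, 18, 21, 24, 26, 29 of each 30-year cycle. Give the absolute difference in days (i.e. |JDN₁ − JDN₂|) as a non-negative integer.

JDN of the first date = 2324932.
JDN of the second date = 2323816.
|2323816 − 2324932| = 1116.

1116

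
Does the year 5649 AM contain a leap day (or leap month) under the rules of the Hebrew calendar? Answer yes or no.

Hebrew year 5649 is year 6 of its 19-year Metonic cycle; leap years are at positions 3, 6, 8, 11, 14, 17, 19, so it is a leap year (13 months).

yes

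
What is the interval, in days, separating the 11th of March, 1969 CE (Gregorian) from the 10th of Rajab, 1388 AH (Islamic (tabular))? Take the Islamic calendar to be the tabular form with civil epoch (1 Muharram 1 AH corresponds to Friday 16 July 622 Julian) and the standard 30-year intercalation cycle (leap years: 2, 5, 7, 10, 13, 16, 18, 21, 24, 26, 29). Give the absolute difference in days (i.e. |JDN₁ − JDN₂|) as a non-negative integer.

JDN of the first date = 2440292.
JDN of the second date = 2440133.
|2440133 − 2440292| = 159.

159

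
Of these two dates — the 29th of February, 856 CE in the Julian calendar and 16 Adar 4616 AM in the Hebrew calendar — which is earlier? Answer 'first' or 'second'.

second

The two dates have Julian Day Numbers 2033771 and 2033769 respectively.
Since 2033769 < 2033771, the second date comes first.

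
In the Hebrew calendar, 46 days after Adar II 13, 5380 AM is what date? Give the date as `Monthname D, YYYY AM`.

Nisan 30, 5380 AM

Counting 46 days forward from JDN 2312830 reaches JDN 2312876, which is Nisan 30, 5380 AM.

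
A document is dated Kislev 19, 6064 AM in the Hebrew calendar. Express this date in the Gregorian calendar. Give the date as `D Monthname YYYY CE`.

30 November 2303 CE

Both dates share Julian Day Number 2562546; in the Gregorian calendar that is 30 November 2303 CE.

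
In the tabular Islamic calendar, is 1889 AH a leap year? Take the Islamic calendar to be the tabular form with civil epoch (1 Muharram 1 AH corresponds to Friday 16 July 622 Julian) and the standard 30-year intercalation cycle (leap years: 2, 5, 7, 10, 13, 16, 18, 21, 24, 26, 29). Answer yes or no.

Year 1889 AH is year 29 of its 30-year cycle; leap positions are 2, 5, 7, 10, 13, 16, 18, 21, 24, 26, 29, so it is a leap year (355 days).

yes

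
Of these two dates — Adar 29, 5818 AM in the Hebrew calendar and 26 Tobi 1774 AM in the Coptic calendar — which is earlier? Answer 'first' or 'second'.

The two dates have Julian Day Numbers 2472813 and 2472763 respectively.
Since 2472763 < 2472813, the second date comes first.

second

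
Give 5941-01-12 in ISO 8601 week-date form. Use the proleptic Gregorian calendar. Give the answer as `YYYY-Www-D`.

5941-W02-7

The weekday is Sunday (ISO weekday 7).
That Sunday belongs to ISO week 2 of ISO year 5941.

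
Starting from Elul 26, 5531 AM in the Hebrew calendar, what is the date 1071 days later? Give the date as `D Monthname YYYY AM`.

The starting date is JDN 2368152; 2368152 + 1071 = 2369223.
JDN 2369223 corresponds to 4 Elul 5534 AM.

4 Elul 5534 AM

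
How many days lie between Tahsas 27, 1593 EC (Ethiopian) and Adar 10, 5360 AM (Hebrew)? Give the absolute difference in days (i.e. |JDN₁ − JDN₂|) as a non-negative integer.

First date → JDN 2305815; second date → JDN 2305503.
The interval is |2305815 − 2305503| = 312 days.

312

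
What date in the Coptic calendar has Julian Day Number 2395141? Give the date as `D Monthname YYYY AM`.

22 Epip 1561 AM

The Gregorian equivalent of JDN 2395141 is 28 July 1845.
In the Coptic calendar that day is 22 Epip 1561 AM.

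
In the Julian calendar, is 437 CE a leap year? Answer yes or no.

437 mod 4 = 1, so it is a common year in the Julian calendar.

no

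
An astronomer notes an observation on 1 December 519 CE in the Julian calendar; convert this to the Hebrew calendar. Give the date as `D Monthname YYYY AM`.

Both dates share Julian Day Number 1910957; in the Hebrew calendar that is 24 Kislev 4280 AM.

24 Kislev 4280 AM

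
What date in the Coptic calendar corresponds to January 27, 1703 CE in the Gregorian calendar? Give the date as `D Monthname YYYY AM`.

21 Tobi 1419 AM

Julian Day Number of the source date = 2343094.
Converting JDN 2343094 to the Coptic calendar gives 21 Tobi 1419 AM.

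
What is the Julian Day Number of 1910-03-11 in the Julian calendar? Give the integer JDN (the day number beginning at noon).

2418755

Equivalently 24 March 1910 (Gregorian).
JDN 2400001 is 17 November 1858 CE (Gregorian), MJD 0; the target day is +18754 days from there, so JDN = 2418755.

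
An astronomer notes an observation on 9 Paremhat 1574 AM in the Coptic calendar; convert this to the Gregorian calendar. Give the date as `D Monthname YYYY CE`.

Julian Day Number of the source date = 2399756.
Converting JDN 2399756 to the Gregorian calendar gives 17 March 1858 CE.

17 March 1858 CE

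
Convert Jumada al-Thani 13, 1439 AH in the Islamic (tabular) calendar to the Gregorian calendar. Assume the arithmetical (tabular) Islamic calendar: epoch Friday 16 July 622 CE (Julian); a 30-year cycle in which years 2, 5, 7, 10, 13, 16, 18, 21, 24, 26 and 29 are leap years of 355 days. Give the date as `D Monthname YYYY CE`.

Julian Day Number of the source date = 2458179.
Converting JDN 2458179 to the Gregorian calendar gives 1 March 2018 CE.

1 March 2018 CE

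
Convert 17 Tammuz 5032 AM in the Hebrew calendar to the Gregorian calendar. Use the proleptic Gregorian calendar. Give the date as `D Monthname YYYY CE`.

Julian Day Number of the source date = 2185823.
Converting JDN 2185823 to the Gregorian calendar gives 23 June 1272 CE.

23 June 1272 CE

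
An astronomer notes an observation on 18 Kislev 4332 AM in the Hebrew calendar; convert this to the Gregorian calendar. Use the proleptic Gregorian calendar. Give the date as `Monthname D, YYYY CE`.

Julian Day Number of the source date = 1929940.
Converting JDN 1929940 to the Gregorian calendar gives 23 November 571 CE.

November 23, 571 CE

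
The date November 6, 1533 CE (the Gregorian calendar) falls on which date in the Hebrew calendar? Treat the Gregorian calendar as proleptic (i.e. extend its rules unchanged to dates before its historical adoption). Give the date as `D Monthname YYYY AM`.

8 Cheshvan 5294 AM

Julian Day Number of the source date = 2281286.
Converting JDN 2281286 to the Hebrew calendar gives 8 Cheshvan 5294 AM.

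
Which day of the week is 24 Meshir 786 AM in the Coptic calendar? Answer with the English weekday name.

Equivalently 24 February 1070 Gregorian, JDN 2111924.
2111924 ≡ 3 (mod 7); counting from Monday = 0 gives Thursday.

Thursday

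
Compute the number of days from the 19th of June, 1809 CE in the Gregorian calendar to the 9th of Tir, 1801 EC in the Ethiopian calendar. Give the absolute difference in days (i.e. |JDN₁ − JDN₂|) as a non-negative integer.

First date → JDN 2381953; second date → JDN 2381799.
The interval is |2381953 − 2381799| = 154 days.

154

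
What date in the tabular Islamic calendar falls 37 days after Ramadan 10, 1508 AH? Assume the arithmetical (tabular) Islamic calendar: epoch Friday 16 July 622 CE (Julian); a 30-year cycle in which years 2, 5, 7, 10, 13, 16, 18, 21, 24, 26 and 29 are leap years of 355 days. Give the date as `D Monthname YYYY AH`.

The starting date is JDN 2482716; 2482716 + 37 = 2482753.
JDN 2482753 corresponds to 17 Shawwal 1508 AH.

17 Shawwal 1508 AH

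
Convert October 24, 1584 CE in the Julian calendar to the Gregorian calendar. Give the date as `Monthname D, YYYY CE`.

November 3, 1584 CE

For dates in this range the Gregorian date is 10 days ahead of the Julian.
24 October 1584 Julian + 10 days → 3 November 1584 Gregorian.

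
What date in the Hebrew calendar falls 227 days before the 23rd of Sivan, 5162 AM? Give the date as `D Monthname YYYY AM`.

Counting 227 days back from JDN 2233283 reaches JDN 2233056, which is 3 Cheshvan 5162 AM.

3 Cheshvan 5162 AM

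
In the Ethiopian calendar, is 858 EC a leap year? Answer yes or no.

no

858 mod 4 = 2; in the Ethiopian calendar a year is leap when year mod 4 = 3, so it is a common year.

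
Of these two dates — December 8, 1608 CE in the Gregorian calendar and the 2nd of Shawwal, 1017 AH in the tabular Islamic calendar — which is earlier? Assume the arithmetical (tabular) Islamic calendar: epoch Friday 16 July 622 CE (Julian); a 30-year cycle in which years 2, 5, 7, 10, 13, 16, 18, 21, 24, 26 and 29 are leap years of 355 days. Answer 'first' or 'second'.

First date → JDN 2308712; second date → JDN 2308744.
JDN 2308712 < JDN 2308744, so the first date is earlier.

first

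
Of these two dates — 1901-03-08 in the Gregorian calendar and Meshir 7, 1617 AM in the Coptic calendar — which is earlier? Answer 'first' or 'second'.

The two dates have Julian Day Numbers 2415452 and 2415430 respectively.
Since 2415430 < 2415452, the second date comes first.

second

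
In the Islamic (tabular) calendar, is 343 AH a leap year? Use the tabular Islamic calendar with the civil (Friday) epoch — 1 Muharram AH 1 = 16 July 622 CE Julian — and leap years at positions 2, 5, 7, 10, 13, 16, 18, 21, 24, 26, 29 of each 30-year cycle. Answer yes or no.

yes

Year 343 AH is year 13 of its 30-year cycle; leap positions are 2, 5, 7, 10, 13, 16, 18, 21, 24, 26, 29, so it is a leap year (355 days).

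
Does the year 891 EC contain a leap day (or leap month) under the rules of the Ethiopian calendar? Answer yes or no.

891 mod 4 = 3; in the Ethiopian calendar a year is leap when year mod 4 = 3, so it is a leap year.

yes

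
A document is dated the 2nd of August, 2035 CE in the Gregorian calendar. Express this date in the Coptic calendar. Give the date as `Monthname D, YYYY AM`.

Both dates share Julian Day Number 2464542; in the Coptic calendar that is 26 Epip 1751 AM.

Epip 26, 1751 AM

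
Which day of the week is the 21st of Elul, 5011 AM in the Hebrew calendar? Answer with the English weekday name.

Equivalently 16 September 1251 Gregorian, JDN 2178237.
Since JDN mod 7 = 5 (0 = Monday), the day is Saturday.

Saturday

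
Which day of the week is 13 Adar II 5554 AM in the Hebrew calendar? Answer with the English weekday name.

This is JDN 2376379 (15 March 1794 Gregorian).
JDN 2376379 mod 7 = 5, and JDN 0 was a Monday, so this is a Saturday.

Saturday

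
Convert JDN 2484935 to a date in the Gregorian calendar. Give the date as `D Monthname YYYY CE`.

JDN 2451545 is 1 Jan 2000; 2484935 is +33390 days from there.

2 June 2091 CE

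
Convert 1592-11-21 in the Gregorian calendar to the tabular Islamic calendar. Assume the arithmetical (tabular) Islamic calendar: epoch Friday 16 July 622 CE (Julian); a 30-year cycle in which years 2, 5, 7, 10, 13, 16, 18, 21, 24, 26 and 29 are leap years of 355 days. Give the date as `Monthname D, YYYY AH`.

Both dates share Julian Day Number 2302851; in the tabular Islamic calendar that is 15 Safar 1001 AH.

Safar 15, 1001 AH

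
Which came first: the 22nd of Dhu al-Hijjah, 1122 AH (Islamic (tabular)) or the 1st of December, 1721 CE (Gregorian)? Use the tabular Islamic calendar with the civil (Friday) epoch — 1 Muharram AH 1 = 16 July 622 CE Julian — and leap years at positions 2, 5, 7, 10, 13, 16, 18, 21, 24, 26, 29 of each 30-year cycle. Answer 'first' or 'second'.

Converting both to JDN: 2346031 vs 2349977; the smaller is the first.

first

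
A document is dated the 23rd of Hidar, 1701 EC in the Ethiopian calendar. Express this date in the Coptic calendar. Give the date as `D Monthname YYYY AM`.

23 Hathor 1425 AM

Both dates share Julian Day Number 2345228; in the Coptic calendar that is 23 Hathor 1425 AM.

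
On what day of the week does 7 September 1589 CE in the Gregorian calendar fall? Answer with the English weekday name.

2301680 ≡ 3 (mod 7); counting from Monday = 0 gives Thursday.

Thursday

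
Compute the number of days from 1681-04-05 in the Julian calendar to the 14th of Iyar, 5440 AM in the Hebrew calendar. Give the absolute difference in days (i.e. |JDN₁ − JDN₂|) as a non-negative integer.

337

First date → JDN 2335138; second date → JDN 2334801.
The interval is |2335138 − 2334801| = 337 days.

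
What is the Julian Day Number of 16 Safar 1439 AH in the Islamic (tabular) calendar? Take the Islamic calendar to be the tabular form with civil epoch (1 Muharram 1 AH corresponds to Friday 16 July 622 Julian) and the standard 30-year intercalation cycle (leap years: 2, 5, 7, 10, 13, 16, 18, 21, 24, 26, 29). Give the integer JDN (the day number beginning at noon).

2458064

In the Gregorian calendar the same day is 6 November 2017.
JDN 2299161 is 15 October 1582 CE (Gregorian); the target day is +158903 days from there, so JDN = 2458064.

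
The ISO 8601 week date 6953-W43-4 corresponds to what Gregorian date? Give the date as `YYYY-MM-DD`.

ISO week 1 of 6953 is the week containing the first Thursday of 6953.
Week 43, day 4 (Thursday) lands on 6953-10-25.

6953-10-25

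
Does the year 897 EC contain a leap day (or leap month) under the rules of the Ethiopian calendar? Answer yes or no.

no

897 mod 4 = 1; in the Ethiopian calendar a year is leap when year mod 4 = 3, so it is a common year.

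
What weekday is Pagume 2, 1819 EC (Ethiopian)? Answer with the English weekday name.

Equivalently 6 September 1827 Gregorian, JDN 2388606.
2388606 ≡ 3 (mod 7); counting from Monday = 0 gives Thursday.

Thursday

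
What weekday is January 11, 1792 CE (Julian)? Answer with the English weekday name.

Sunday

In the Gregorian calendar this is 22 January 1792 (JDN 2375596).
JDN 2375596 mod 7 = 6, and JDN 0 was a Monday, so this is a Sunday.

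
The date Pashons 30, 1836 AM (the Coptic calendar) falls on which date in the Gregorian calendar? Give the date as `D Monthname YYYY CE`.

Both dates share Julian Day Number 2495533; in the Gregorian calendar that is 8 June 2120 CE.

8 June 2120 CE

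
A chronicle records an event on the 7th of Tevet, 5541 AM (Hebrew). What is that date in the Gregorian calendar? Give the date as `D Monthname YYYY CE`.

4 January 1781 CE

Julian Day Number of the source date = 2371561.
Converting JDN 2371561 to the Gregorian calendar gives 4 January 1781 CE.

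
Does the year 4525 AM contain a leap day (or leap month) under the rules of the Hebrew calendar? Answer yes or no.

Hebrew year 4525 is year 3 of its 19-year Metonic cycle; leap years are at positions 3, 6, 8, 11, 14, 17, 19, so it is a leap year (13 months).

yes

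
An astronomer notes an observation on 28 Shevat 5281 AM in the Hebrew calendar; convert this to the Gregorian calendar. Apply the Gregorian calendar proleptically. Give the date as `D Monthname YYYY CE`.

15 February 1521 CE

Julian Day Number of the source date = 2276639.
Converting JDN 2276639 to the Gregorian calendar gives 15 February 1521 CE.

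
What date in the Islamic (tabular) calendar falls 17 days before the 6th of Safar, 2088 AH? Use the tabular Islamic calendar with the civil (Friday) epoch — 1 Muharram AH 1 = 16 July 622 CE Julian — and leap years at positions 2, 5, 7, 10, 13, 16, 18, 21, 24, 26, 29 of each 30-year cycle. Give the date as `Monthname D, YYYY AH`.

The starting date is JDN 2688038; 2688038 − 17 = 2688021.
JDN 2688021 corresponds to Muharram 19, 2088 AH.

Muharram 19, 2088 AH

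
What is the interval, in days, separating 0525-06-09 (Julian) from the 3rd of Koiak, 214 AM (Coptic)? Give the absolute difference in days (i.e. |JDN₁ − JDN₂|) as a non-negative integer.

JDN of the first date = 1912974.
JDN of the second date = 1902920.
|1902920 − 1912974| = 10054.

10054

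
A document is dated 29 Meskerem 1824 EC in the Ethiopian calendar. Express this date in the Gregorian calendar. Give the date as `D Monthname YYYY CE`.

9 October 1831 CE

Both dates share Julian Day Number 2390100; in the Gregorian calendar that is 9 October 1831 CE.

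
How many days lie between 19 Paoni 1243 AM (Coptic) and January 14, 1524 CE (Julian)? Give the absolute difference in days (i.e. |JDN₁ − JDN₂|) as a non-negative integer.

1246

JDN of the first date = 2278958.
JDN of the second date = 2277712.
|2277712 − 2278958| = 1246.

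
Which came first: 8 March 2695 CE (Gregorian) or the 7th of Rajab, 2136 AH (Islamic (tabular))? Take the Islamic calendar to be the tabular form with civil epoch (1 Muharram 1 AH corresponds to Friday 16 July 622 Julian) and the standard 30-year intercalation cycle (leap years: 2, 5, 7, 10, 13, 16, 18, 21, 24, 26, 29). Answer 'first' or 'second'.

Converting both to JDN: 2705455 vs 2705196; the smaller is the second.

second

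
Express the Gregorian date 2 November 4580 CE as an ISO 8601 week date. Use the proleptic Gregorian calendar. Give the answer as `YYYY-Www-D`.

4580-W44-4

The weekday is Thursday (ISO weekday 4).
That Thursday belongs to ISO week 44 of ISO year 4580.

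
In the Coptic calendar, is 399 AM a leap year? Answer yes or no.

yes

399 mod 4 = 3; in the Coptic calendar a year is leap when year mod 4 = 3, so it is a leap year.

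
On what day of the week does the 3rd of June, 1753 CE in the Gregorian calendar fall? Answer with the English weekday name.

Sunday

Since JDN mod 7 = 6 (0 = Monday), the day is Sunday.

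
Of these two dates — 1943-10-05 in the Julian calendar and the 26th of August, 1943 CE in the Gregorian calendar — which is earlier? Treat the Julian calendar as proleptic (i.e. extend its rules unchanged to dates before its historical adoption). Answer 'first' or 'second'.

The two dates have Julian Day Numbers 2431016 and 2430963 respectively.
Since 2430963 < 2431016, the second date comes first.

second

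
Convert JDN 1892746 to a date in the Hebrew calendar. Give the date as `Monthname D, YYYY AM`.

Shevat 3, 4230 AM

The proleptic Gregorian equivalent of JDN 1892746 is 22 January 470.
In the Hebrew calendar that day is Shevat 3, 4230 AM.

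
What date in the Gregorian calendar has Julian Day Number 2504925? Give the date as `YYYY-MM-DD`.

JDN 2451545 is 1 Jan 2000; 2504925 is +53380 days from there.

2146-02-24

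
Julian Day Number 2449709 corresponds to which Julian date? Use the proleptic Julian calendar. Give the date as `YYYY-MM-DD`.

The Gregorian equivalent of JDN 2449709 is 22 December 1994.
In the Julian calendar that day is 1994-12-09.

1994-12-09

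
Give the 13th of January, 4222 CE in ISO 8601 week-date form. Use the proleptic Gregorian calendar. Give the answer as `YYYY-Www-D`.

The weekday is Sunday (ISO weekday 7).
That Sunday belongs to ISO week 2 of ISO year 4222.

4222-W02-7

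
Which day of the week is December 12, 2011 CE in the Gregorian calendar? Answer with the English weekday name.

Monday

JDN 2455908 mod 7 = 0, and JDN 0 was a Monday, so this is a Monday.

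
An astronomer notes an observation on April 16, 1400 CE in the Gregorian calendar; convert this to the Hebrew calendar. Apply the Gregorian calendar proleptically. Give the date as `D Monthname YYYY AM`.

Both dates share Julian Day Number 2232505; in the Hebrew calendar that is 12 Nisan 5160 AM.

12 Nisan 5160 AM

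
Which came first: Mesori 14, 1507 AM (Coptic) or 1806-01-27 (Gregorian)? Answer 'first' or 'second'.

first

Converting both to JDN: 2375439 vs 2380714; the smaller is the first.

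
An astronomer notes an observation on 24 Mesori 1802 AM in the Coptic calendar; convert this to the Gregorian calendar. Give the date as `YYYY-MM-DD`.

Julian Day Number of the source date = 2483198.
Converting JDN 2483198 to the Gregorian calendar gives 30 August 2086 CE.

2086-08-30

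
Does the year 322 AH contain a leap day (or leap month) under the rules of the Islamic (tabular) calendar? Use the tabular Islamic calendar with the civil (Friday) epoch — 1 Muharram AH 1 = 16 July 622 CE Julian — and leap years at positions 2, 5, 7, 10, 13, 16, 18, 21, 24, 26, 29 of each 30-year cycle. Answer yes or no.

no

Year 322 AH is year 22 of its 30-year cycle; leap positions are 2, 5, 7, 10, 13, 16, 18, 21, 24, 26, 29, so it is a common year (354 days).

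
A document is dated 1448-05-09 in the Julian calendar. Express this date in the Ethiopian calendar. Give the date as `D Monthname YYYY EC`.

Both dates share Julian Day Number 2250069; in the Ethiopian calendar that is 14 Ginbot 1440 EC.

14 Ginbot 1440 EC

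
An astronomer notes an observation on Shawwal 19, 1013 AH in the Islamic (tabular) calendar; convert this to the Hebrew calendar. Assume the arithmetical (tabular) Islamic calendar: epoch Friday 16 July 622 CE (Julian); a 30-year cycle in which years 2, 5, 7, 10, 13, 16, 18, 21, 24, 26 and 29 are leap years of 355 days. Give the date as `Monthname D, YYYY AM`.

Adar 20, 5365 AM

Both dates share Julian Day Number 2307343; in the Hebrew calendar that is 20 Adar 5365 AM.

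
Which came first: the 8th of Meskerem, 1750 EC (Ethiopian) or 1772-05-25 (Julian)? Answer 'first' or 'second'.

First date → JDN 2363050; second date → JDN 2368426.
JDN 2363050 < JDN 2368426, so the first date is earlier.

first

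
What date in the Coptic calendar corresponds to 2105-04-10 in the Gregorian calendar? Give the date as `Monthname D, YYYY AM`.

Parmouti 1, 1821 AM

Both dates share Julian Day Number 2489995; in the Coptic calendar that is 1 Parmouti 1821 AM.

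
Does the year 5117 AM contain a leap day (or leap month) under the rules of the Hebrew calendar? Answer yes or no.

yes

Hebrew year 5117 is year 6 of its 19-year Metonic cycle; leap years are at positions 3, 6, 8, 11, 14, 17, 19, so it is a leap year (13 months).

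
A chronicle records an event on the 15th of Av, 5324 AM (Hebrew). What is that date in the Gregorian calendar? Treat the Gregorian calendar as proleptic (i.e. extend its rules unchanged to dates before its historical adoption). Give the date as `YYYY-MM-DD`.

Julian Day Number of the source date = 2292514.
Converting JDN 2292514 to the Gregorian calendar gives 3 August 1564 CE.

1564-08-03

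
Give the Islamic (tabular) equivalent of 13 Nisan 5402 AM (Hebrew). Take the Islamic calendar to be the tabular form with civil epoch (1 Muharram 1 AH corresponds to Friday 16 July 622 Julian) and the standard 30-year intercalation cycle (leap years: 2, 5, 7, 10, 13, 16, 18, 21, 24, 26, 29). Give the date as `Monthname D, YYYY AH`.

Both dates share Julian Day Number 2320891; in the tabular Islamic calendar that is 13 Muharram 1052 AH.

Muharram 13, 1052 AH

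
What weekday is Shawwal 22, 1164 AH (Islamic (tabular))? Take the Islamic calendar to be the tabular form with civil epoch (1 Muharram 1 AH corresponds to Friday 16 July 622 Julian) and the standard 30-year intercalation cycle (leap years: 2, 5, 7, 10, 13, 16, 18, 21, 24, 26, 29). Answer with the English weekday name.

Equivalently 13 September 1751 Gregorian, JDN 2360855.
Since JDN mod 7 = 0 (0 = Monday), the day is Monday.

Monday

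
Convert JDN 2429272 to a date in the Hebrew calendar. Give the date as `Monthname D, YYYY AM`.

The Gregorian equivalent of JDN 2429272 is 8 January 1939.
In the Hebrew calendar that day is Tevet 17, 5699 AM.

Tevet 17, 5699 AM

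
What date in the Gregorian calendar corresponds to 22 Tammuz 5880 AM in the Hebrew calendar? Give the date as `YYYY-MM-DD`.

Both dates share Julian Day Number 2495573; in the Gregorian calendar that is 18 July 2120 CE.

2120-07-18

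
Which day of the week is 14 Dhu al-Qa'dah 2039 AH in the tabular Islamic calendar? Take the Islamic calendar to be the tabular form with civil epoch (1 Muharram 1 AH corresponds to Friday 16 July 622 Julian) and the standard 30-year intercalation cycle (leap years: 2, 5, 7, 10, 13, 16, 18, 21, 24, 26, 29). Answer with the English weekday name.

Sunday

In the Gregorian calendar this is 14 September 2600 (JDN 2670947).
JDN 2670947 mod 7 = 6, and JDN 0 was a Monday, so this is a Sunday.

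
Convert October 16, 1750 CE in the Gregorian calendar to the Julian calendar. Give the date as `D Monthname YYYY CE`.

5 October 1750 CE

The Julian–Gregorian offset here is 11 days (Julian trailing).
16 October 1750 Gregorian − 11 days → 5 October 1750 Julian.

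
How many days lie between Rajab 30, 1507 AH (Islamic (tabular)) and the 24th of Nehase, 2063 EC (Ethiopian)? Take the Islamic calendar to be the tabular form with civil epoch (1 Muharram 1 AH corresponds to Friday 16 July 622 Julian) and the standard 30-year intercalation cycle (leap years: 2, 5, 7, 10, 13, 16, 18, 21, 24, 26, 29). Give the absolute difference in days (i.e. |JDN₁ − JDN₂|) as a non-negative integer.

4603

First date → JDN 2482322; second date → JDN 2477719.
The interval is |2482322 − 2477719| = 4603 days.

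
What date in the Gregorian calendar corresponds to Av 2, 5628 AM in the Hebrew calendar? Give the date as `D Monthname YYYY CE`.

Julian Day Number of the source date = 2403535.
Converting JDN 2403535 to the Gregorian calendar gives 21 July 1868 CE.

21 July 1868 CE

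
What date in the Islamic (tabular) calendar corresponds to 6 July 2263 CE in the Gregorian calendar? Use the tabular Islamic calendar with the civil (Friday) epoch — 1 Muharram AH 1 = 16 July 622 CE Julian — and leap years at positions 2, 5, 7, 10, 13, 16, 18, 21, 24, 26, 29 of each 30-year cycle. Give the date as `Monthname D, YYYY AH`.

Rabi' al-Thani 28, 1692 AH

Julian Day Number of the source date = 2547790.
Converting JDN 2547790 to the tabular Islamic calendar gives 28 Rabi' al-Thani 1692 AH.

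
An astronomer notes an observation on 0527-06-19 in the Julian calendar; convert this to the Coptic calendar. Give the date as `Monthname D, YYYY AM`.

Paoni 25, 243 AM

Julian Day Number of the source date = 1913714.
Converting JDN 1913714 to the Coptic calendar gives 25 Paoni 243 AM.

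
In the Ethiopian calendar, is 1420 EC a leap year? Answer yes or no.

no

1420 mod 4 = 0; in the Ethiopian calendar a year is leap when year mod 4 = 3, so it is a common year.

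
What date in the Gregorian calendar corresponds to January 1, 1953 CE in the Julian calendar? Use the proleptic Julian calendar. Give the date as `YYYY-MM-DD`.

At this point the Julian calendar is 13 days behind the Gregorian.
1 January 1953 Julian + 13 days → 14 January 1953 Gregorian.

1953-01-14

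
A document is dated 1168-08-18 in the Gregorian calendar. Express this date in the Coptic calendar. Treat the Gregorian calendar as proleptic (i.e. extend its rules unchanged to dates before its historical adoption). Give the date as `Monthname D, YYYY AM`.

Both dates share Julian Day Number 2147893; in the Coptic calendar that is 18 Mesori 884 AM.

Mesori 18, 884 AM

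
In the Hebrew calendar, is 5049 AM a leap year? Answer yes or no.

yes

Hebrew year 5049 is year 14 of its 19-year Metonic cycle; leap years are at positions 3, 6, 8, 11, 14, 17, 19, so it is a leap year (13 months).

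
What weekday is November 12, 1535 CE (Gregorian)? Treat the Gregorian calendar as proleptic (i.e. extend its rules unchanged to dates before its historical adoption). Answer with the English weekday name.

Tuesday

Since JDN mod 7 = 1 (0 = Monday), the day is Tuesday.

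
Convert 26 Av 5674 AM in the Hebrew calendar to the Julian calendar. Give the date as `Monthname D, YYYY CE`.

August 5, 1914 CE

Julian Day Number of the source date = 2420363.
Converting JDN 2420363 to the Julian calendar gives 5 August 1914 CE.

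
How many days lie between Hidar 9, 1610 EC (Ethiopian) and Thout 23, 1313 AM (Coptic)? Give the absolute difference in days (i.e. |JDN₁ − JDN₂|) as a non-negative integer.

7716

JDN of the first date = 2311976.
JDN of the second date = 2304260.
|2304260 − 2311976| = 7716.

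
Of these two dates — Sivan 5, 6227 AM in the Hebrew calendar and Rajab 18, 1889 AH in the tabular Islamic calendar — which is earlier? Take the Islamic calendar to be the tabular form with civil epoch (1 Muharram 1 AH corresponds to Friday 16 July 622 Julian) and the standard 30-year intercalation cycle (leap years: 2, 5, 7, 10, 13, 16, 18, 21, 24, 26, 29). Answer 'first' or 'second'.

second

The two dates have Julian Day Numbers 2622271 and 2617678 respectively.
Since 2617678 < 2622271, the second date comes first.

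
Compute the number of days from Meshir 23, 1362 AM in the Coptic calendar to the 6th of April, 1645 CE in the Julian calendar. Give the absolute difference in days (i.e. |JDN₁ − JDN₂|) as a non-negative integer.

First date → JDN 2322307; second date → JDN 2321990.
The interval is |2322307 − 2321990| = 317 days.

317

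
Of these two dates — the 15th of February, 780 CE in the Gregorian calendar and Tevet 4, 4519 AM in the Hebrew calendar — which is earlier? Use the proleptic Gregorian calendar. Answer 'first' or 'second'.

second

The two dates have Julian Day Numbers 2005994 and 1998260 respectively.
Since 1998260 < 2005994, the second date comes first.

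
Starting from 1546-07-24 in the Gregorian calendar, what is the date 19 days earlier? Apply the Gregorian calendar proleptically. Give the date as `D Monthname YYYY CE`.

The starting date is JDN 2285929; 2285929 − 19 = 2285910.
JDN 2285910 corresponds to 5 July 1546 CE.

5 July 1546 CE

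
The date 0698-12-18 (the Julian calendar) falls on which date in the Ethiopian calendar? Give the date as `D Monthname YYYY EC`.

Julian Day Number of the source date = 1976354.
Converting JDN 1976354 to the Ethiopian calendar gives 22 Tahsas 691 EC.

22 Tahsas 691 EC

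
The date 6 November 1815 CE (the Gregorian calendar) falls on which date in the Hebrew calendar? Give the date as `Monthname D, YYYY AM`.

Cheshvan 3, 5576 AM

Julian Day Number of the source date = 2384284.
Converting JDN 2384284 to the Hebrew calendar gives 3 Cheshvan 5576 AM.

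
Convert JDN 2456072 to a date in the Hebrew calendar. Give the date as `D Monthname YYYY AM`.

JDN 2456072 is 24 May 2012 in the Gregorian calendar.
In the Hebrew calendar that day is 3 Sivan 5772 AM.

3 Sivan 5772 AM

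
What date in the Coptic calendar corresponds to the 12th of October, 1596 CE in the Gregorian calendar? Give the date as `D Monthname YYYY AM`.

5 Paopi 1313 AM

Both dates share Julian Day Number 2304272; in the Coptic calendar that is 5 Paopi 1313 AM.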